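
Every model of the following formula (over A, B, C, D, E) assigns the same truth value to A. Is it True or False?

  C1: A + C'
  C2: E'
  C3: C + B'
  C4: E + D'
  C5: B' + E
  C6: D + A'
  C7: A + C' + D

Suppose A = 1.
(E') alone gives E = 0.
(D') alone gives D = 0.
Now (D) is unsatisfied and unit — conflict.
So every satisfying assignment has A = False.

False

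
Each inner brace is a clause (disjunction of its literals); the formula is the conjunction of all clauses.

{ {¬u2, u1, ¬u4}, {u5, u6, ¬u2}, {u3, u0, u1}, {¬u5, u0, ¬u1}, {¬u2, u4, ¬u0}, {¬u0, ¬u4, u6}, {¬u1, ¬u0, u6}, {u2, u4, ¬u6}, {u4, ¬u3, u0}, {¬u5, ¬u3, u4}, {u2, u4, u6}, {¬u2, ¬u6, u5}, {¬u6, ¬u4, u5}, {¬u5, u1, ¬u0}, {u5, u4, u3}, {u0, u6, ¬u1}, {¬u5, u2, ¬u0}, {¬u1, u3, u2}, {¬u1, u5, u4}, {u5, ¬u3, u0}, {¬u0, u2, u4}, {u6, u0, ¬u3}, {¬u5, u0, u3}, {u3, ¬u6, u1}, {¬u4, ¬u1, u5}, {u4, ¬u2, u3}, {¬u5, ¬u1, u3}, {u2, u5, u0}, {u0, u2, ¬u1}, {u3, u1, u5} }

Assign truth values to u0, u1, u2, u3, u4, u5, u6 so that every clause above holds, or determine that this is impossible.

Suppose u2 = False.
Suppose u4 = True.
Suppose u0 = False.
From the singleton clause (u5), u5 = True.
From the singleton clause (¬u1), u1 = False.
From the singleton clause (u3), u3 = True.
From the singleton clause (u6), u6 = True.
Every clause now holds.

u0=False,  u1=False,  u2=False,  u3=True,  u4=True,  u5=True,  u6=True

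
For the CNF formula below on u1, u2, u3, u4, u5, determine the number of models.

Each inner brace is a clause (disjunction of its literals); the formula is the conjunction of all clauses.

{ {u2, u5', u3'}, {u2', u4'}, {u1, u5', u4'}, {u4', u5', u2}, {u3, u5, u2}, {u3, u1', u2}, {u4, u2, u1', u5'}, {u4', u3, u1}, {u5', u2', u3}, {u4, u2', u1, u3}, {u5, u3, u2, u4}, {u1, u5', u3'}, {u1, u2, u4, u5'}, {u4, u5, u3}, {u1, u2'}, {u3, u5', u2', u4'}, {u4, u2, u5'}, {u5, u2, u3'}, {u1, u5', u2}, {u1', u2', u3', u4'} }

There are 2^5 = 32 truth assignments over (u1, u2, u3, u4, u5).
Split on u1. With u1 = 1, the clauses containing u1 are satisfied and u1' drops from the rest; 2 of the 2^4 = 16 assignments to the other variables satisfy what remains.
With u1 = 0, by the same count on the reduced clause set, 0 assignments work.
(One model: u1=T, u2=T, u3=T, u4=F, u5=F.)
Total: 2 + 0 = 2.

2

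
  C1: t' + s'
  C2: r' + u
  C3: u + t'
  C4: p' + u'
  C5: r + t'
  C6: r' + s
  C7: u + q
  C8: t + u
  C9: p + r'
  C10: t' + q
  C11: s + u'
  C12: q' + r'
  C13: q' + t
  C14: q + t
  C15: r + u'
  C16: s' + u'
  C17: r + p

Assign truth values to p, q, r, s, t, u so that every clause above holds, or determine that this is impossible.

Branch on t: set t = 0.
The clause (u) is unit, so u = 1.
The clause (p') is unit, so p = 0.
The clause (r') is unit, so r = 0.
That conflicts with the unit clause (r).
So t must be the other value — set t = 1.
The clause (s') is unit, so s = 0.
The clause (u) is unit, so u = 1.
That conflicts with the unit clause (u').
Neither t = 1 nor t = 0 works.

UNSATISFIABLE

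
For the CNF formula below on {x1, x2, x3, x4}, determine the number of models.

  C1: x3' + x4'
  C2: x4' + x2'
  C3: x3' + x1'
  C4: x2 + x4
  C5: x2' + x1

3

There are 2^4 = 16 truth assignments over (x1, x2, x3, x4).
Split on x1. With x1 = 1, the clauses containing x1 are satisfied and x1' drops from the rest; 2 of the 2^3 = 8 assignments to the other variables satisfy what remains.
With x1 = 0, by the same count on the reduced clause set, 1 assignment works.
(One model: x1=F, x2=F, x3=F, x4=T.)
Total: 2 + 1 = 3.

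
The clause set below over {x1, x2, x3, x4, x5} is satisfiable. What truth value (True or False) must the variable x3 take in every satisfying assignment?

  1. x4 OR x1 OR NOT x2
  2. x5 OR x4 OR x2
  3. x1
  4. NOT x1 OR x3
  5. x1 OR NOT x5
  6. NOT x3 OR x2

True

Suppose x3 = false.
The clause (x1) is unit, so x1 = true.
That conflicts with the unit clause (NOT x1).
So every satisfying assignment has x3 = True.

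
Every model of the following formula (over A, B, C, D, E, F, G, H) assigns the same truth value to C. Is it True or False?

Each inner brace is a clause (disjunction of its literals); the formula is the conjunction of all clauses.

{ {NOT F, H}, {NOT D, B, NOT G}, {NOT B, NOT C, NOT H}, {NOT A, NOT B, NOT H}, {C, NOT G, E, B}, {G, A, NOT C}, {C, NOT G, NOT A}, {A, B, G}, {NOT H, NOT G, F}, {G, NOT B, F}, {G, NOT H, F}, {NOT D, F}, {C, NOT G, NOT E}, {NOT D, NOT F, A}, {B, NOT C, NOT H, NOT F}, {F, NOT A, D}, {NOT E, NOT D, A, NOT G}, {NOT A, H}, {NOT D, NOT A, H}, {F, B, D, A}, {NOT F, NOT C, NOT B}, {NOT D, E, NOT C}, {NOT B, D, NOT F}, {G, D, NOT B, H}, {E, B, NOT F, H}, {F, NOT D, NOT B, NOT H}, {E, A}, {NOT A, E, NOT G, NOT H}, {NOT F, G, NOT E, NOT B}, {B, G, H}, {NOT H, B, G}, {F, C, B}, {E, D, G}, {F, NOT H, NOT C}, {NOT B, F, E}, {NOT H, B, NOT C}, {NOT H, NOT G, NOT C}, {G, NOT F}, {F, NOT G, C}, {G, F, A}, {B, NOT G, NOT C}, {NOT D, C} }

Suppose C = false.
The clause (NOT D) is unit, so D = false.
Suppose F = false.
The clause (NOT A) is unit, so A = false.
The clause (B) is unit, so B = true.
The clause (G) is unit, so G = true.
Now (NOT G) is unsatisfied and unit — conflict.
Backtrack on F: now try F = true.
The clause (H) is unit, so H = true.
The clause (NOT B) is unit, so B = false.
The clause (G) is unit, so G = true.
The clause (E) is unit, so E = true.
Now (NOT E) is unsatisfied and unit — conflict.
Neither F = true nor F = false works.
So every satisfying assignment has C = True.

True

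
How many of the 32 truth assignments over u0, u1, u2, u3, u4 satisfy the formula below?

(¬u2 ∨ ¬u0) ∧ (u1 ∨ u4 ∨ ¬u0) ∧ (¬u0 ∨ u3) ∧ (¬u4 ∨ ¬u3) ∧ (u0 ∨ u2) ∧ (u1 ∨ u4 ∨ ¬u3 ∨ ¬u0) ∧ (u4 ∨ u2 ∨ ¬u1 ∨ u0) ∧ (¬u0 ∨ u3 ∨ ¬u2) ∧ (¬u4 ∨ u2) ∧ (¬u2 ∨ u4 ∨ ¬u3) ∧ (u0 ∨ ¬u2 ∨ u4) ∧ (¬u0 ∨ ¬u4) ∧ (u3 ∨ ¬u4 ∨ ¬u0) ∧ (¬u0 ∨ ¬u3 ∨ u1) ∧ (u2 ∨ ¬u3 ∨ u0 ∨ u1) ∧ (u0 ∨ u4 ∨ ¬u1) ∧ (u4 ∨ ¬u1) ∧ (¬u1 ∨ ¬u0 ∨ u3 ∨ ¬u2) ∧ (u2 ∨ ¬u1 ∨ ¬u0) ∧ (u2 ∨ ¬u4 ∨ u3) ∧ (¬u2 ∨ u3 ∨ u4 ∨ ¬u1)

2

There are 2^5 = 32 truth assignments over (u0, u1, u2, u3, u4).
Split on u0. With u0 = True, the clauses containing u0 are satisfied and ¬u0 drops from the rest; 0 of the 2^4 = 16 assignments to the other variables satisfy what remains.
With u0 = False, by the same count on the reduced clause set, 2 assignments work.
(One model: u0=F, u1=F, u2=T, u3=F, u4=T.)
Total: 0 + 2 = 2.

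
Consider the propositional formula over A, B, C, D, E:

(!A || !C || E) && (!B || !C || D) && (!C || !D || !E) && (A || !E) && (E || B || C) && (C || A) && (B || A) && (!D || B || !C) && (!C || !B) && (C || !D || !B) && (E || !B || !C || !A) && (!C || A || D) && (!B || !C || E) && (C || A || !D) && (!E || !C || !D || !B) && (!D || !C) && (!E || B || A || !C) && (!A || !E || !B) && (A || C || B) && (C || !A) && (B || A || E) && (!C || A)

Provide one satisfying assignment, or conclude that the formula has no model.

A: true,  B: false,  C: true,  D: false,  E: true

Case A = true:
The clause (C) is unit, so C = true.
The clause (E) is unit, so E = true.
The clause (!D) is unit, so D = false.
The clause (!B) is unit, so B = false.
Every clause now holds.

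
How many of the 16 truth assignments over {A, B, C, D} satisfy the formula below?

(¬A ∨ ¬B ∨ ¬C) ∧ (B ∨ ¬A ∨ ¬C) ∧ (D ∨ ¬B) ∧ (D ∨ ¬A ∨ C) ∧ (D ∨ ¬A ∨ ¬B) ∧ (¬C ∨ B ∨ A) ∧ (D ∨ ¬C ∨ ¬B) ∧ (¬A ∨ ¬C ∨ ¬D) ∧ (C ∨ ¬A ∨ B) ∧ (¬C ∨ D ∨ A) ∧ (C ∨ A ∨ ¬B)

There are 2^4 = 16 truth assignments over (A, B, C, D).
Check each against the 11 clauses (columns in the order A, B, C, D):
  F F F F  ✓ satisfies all
  F F F T  ✓ satisfies all
  F F T F  ✗ fails (¬C ∨ B ∨ A)
  F F T T  ✗ fails (¬C ∨ B ∨ A)
  F T F F  ✗ fails (D ∨ ¬B)
  F T F T  ✗ fails (C ∨ A ∨ ¬B)
  F T T F  ✗ fails (D ∨ ¬B)
  F T T T  ✓ satisfies all
  T F F F  ✗ fails (D ∨ ¬A ∨ C)
  T F F T  ✗ fails (C ∨ ¬A ∨ B)
  T F T F  ✗ fails (B ∨ ¬A ∨ ¬C)
  T F T T  ✗ fails (B ∨ ¬A ∨ ¬C)
  T T F F  ✗ fails (D ∨ ¬B)
  T T F T  ✓ satisfies all
  T T T F  ✗ fails (¬A ∨ ¬B ∨ ¬C)
  T T T T  ✗ fails (¬A ∨ ¬B ∨ ¬C)
4 of the 16 rows are models.

4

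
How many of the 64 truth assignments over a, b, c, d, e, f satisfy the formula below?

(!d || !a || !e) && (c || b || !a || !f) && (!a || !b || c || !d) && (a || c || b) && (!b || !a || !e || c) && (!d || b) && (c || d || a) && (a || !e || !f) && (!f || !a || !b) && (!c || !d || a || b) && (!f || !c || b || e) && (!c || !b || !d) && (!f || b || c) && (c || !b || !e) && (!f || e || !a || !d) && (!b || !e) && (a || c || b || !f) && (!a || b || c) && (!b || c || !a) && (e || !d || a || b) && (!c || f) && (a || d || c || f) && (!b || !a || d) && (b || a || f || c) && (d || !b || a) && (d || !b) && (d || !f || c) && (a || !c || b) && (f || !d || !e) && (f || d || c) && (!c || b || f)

3

There are 2^6 = 64 truth assignments over (a, b, c, d, e, f).
Split on f. With f = true, the clauses containing f are satisfied and !f drops from the rest; 2 of the 2^5 = 32 assignments to the other variables satisfy what remains.
With f = false, by the same count on the reduced clause set, 1 assignment works.
Total: 2 + 1 = 3.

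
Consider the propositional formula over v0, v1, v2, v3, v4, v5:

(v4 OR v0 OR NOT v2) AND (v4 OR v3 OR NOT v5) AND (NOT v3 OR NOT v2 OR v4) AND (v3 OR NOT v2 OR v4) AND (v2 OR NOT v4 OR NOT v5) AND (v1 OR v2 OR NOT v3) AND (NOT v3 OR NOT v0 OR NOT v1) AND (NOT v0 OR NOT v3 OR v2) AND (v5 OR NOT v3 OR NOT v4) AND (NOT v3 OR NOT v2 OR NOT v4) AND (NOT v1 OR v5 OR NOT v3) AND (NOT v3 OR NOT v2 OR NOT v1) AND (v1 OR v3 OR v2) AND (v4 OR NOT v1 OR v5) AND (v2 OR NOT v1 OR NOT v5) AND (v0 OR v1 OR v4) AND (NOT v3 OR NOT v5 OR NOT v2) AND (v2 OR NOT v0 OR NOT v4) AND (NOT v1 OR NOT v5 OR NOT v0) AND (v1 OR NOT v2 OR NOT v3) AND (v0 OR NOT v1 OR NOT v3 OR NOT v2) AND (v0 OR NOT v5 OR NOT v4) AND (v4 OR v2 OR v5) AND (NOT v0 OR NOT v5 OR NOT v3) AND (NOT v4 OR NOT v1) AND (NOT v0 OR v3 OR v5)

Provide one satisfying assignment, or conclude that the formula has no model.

Suppose v4 = true.
The clause (NOT v1) is unit, so v1 = false.
Suppose v2 = true.
The clause (NOT v3) is unit, so v3 = false.
Suppose v0 = true.
The clause (v5) is unit, so v5 = true.
Every clause now holds.

v0 ↦ true; v1 ↦ false; v2 ↦ true; v3 ↦ false; v4 ↦ true; v5 ↦ true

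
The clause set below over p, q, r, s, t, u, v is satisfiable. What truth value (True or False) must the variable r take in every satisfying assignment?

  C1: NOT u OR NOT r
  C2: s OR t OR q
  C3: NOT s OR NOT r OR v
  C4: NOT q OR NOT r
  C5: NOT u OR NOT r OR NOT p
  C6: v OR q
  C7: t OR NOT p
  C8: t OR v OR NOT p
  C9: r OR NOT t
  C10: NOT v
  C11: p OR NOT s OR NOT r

False

Suppose r = true.
From the singleton clause (NOT u), u = false.
From the singleton clause (NOT q), q = false.
From the singleton clause (v), v = true.
But (NOT v) is also a unit clause — contradiction.
So every satisfying assignment has r = False.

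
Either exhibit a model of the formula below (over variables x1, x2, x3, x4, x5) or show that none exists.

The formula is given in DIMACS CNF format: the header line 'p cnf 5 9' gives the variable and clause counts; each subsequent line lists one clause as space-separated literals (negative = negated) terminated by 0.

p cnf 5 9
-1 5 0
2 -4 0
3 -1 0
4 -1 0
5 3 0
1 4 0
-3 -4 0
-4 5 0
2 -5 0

x1=False, x2=True, x3=False, x4=True, x5=True

Case x1 = False:
(x4) alone gives x4 = True.
(x2) alone gives x2 = True.
(¬x3) alone gives x3 = False.
(x5) alone gives x5 = True.
All clauses are satisfied.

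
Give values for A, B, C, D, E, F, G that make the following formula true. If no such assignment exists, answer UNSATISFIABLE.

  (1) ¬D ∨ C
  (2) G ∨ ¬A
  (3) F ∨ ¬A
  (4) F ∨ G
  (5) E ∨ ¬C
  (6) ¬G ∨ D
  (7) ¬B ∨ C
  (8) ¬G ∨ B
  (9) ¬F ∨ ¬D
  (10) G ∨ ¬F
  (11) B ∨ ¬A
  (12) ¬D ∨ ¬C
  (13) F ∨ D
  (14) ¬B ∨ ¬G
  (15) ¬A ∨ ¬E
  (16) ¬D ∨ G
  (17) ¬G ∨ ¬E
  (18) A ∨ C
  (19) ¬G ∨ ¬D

UNSATISFIABLE

Case D = False:
From the singleton clause (¬G), G = False.
From the singleton clause (¬A), A = False.
From the singleton clause (F), F = True.
But (¬F) is also a unit clause — contradiction.
So D must be the other value — set D = True.
From the singleton clause (C), C = True.
But (¬C) is also a unit clause — contradiction.
Neither D = True nor D = False works.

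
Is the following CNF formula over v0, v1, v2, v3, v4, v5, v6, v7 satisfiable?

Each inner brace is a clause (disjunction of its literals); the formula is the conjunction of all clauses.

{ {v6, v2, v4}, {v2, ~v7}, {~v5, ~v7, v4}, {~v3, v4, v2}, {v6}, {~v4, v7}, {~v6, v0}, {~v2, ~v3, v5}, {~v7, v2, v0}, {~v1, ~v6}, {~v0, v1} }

No

From the singleton clause (v6), v6 = 1.
From the singleton clause (v0), v0 = 1.
From the singleton clause (~v1), v1 = 0.
Now (v1) is unsatisfied and unit — conflict.
No assignment satisfies every clause.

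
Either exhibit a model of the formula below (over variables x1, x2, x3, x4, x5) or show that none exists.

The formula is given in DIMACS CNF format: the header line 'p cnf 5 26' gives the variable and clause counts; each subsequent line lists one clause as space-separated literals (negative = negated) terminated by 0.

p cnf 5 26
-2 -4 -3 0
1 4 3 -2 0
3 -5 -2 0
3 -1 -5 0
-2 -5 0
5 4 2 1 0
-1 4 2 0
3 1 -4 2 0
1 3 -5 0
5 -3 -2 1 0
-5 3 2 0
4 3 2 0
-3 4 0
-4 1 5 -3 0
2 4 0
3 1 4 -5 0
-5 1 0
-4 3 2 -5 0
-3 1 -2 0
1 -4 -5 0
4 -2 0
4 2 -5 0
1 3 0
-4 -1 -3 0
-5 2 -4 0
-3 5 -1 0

x1=True, x2=True, x3=False, x4=True, x5=False

Suppose x2 = True.
From the singleton clause (¬x5), x5 = False.
From the singleton clause (x4), x4 = True.
From the singleton clause (¬x3), x3 = False.
From the singleton clause (x1), x1 = True.
This assignment satisfies each clause.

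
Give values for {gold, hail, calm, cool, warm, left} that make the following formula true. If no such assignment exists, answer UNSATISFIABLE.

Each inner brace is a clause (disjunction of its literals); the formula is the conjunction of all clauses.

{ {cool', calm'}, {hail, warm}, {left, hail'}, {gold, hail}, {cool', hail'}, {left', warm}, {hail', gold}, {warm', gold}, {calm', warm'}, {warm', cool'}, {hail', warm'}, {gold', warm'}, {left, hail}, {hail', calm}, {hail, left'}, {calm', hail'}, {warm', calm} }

UNSATISFIABLE

Try cool = 0.
Try hail = 1.
From the singleton clause (left), left = 1.
From the singleton clause (warm), warm = 1.
But (warm') is also a unit clause — contradiction.
So hail must be the other value — set hail = 0.
From the singleton clause (warm), warm = 1.
From the singleton clause (gold), gold = 1.
But (gold') is also a unit clause — contradiction.
Either choice for hail ends in contradiction.
So cool must be the other value — set cool = 1.
From the singleton clause (calm'), calm = 0.
From the singleton clause (hail'), hail = 0.
From the singleton clause (warm), warm = 1.
But (warm') is also a unit clause — contradiction.
Either choice for cool ends in contradiction.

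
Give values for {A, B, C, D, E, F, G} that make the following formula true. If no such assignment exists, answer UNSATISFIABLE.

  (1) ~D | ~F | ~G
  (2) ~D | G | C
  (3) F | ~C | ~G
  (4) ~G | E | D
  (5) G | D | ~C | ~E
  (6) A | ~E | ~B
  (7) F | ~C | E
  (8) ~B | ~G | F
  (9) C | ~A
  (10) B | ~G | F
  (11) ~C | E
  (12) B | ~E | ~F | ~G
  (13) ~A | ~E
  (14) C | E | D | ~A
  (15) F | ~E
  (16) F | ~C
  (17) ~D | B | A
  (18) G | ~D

Branch on C: set C = 0.
The clause (~A) is unit, so A = 0.
Branch on D: set D = 0.
Branch on G: set G = 0.
Branch on E: set E = 0.
All clauses hold; B, F can take either value.

A=0,  B=1,  C=0,  D=0,  E=0,  F=1,  G=0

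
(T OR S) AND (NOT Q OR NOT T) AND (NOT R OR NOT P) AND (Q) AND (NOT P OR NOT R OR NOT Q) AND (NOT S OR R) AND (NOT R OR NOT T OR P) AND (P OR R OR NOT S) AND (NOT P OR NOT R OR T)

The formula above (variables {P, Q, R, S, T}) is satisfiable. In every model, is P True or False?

Suppose P = true.
From the singleton clause (NOT R), R = false.
From the singleton clause (Q), Q = true.
From the singleton clause (NOT T), T = false.
From the singleton clause (S), S = true.
Now (NOT S) is unsatisfied and unit — conflict.
So every satisfying assignment has P = False.

False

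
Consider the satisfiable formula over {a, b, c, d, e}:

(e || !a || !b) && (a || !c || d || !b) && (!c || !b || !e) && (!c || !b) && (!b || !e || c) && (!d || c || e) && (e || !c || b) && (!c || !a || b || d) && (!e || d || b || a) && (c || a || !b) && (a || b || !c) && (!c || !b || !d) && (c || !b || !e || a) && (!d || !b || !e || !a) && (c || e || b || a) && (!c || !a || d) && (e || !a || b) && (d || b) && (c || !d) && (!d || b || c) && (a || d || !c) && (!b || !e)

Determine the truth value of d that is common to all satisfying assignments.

True

Suppose d = false.
The clause (b) is unit, so b = true.
The clause (!c) is unit, so c = false.
The clause (!e) is unit, so e = false.
The clause (!a) is unit, so a = false.
Now (a) is unsatisfied and unit — conflict.
So every satisfying assignment has d = True.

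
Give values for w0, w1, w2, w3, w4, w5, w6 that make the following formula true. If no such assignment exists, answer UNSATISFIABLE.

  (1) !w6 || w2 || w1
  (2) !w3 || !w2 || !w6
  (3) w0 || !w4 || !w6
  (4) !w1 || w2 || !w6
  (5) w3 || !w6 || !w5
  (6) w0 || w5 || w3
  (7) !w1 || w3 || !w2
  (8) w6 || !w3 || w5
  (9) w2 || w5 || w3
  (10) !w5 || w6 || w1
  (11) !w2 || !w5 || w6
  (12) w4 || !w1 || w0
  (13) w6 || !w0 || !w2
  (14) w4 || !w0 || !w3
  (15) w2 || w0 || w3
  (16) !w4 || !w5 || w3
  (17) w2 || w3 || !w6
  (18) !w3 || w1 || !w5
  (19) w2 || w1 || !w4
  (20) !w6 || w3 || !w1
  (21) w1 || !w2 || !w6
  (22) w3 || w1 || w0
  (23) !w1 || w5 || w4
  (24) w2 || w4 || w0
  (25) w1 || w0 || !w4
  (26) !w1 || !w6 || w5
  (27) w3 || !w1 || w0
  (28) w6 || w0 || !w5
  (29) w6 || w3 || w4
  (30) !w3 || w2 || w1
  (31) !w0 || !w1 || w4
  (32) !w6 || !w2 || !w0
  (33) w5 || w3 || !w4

Try w6 = false.
Try w3 = true.
The clause (w5) is unit, so w5 = true.
The clause (w1) is unit, so w1 = true.
The clause (!w2) is unit, so w2 = false.
The clause (w0) is unit, so w0 = true.
The clause (w4) is unit, so w4 = true.
Every clause now holds.

w0 ↦ true, w1 ↦ true, w2 ↦ false, w3 ↦ true, w4 ↦ true, w5 ↦ true, w6 ↦ false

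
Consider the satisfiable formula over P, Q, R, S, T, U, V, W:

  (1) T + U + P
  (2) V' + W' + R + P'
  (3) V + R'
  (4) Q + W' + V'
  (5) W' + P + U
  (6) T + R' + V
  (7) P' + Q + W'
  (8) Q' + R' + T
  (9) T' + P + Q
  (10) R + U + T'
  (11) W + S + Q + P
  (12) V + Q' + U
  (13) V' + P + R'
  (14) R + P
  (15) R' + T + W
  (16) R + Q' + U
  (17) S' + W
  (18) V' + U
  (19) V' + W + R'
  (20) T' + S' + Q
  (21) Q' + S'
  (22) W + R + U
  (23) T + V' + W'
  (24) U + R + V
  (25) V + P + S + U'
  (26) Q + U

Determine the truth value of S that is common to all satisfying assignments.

False

Suppose S = 1.
(W) alone gives W = 1.
(Q') alone gives Q = 0.
(V') alone gives V = 0.
(R') alone gives R = 0.
(P') alone gives P = 0.
That conflicts with the unit clause (P).
So every satisfying assignment has S = False.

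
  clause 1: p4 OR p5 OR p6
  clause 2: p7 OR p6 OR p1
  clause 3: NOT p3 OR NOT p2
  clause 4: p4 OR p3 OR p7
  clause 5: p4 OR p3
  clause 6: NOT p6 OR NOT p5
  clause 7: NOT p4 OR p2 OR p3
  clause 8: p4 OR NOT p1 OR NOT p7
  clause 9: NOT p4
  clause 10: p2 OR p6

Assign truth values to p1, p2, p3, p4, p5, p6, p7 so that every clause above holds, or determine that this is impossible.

Unit clause (NOT p4) forces p4 = false.
Unit clause (p3) forces p3 = true.
Unit clause (NOT p2) forces p2 = false.
Unit clause (p6) forces p6 = true.
Unit clause (NOT p5) forces p5 = false.
Case p1 = false:
Every clause is now satisfied; p7 is unconstrained.

p1 ↦ false, p2 ↦ false, p3 ↦ true, p4 ↦ false, p5 ↦ false, p6 ↦ true, p7 ↦ true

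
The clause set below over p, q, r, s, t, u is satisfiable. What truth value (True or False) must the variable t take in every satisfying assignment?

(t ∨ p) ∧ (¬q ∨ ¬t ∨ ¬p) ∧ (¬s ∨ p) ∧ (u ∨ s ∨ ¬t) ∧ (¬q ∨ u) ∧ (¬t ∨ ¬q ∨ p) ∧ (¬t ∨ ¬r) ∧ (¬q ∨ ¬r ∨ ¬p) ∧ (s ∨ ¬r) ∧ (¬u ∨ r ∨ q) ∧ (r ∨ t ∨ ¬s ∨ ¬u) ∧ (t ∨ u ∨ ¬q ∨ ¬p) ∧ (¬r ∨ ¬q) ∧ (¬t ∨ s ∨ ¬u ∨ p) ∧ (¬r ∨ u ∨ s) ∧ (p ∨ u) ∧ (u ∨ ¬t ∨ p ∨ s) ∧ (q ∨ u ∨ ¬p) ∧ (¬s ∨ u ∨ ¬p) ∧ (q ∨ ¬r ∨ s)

False

Suppose t = True.
From the singleton clause (¬r), r = False.
Suppose q = False.
From the singleton clause (¬u), u = False.
From the singleton clause (s), s = True.
From the singleton clause (p), p = True.
That conflicts with the unit clause (¬p).
Undo q and try q = True.
From the singleton clause (¬p), p = False.
That conflicts with the unit clause (p).
Both values of q lead to a conflict.
So every satisfying assignment has t = False.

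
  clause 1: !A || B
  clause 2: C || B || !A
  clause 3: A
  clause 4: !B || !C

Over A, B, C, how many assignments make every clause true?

There are 2^3 = 8 truth assignments over (A, B, C).
Check each against the 4 clauses (columns in the order A, B, C):
  F F F  ✗ fails (A)
  F F T  ✗ fails (A)
  F T F  ✗ fails (A)
  F T T  ✗ fails (A)
  T F F  ✗ fails (!A || B)
  T F T  ✗ fails (!A || B)
  T T F  ✓ satisfies all
  T T T  ✗ fails (!B || !C)
1 of the 8 rows is a model.

1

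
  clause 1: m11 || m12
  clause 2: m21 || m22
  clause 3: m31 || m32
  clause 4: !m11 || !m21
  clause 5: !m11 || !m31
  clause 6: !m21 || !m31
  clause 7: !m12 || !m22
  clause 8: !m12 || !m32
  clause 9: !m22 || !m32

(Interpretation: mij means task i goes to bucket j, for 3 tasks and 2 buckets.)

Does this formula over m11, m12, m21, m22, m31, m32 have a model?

No, unsatisfiable

Case m11 = true:
The clause (!m21) is unit, so m21 = false.
The clause (m22) is unit, so m22 = true.
The clause (!m31) is unit, so m31 = false.
The clause (m32) is unit, so m32 = true.
Now (!m32) is unsatisfied and unit — conflict.
Undo m11 and try m11 = false.
The clause (m12) is unit, so m12 = true.
The clause (!m22) is unit, so m22 = false.
The clause (m21) is unit, so m21 = true.
The clause (!m31) is unit, so m31 = false.
The clause (m32) is unit, so m32 = true.
Now (!m32) is unsatisfied and unit — conflict.
Neither m11 = true nor m11 = false works.
No assignment satisfies every clause.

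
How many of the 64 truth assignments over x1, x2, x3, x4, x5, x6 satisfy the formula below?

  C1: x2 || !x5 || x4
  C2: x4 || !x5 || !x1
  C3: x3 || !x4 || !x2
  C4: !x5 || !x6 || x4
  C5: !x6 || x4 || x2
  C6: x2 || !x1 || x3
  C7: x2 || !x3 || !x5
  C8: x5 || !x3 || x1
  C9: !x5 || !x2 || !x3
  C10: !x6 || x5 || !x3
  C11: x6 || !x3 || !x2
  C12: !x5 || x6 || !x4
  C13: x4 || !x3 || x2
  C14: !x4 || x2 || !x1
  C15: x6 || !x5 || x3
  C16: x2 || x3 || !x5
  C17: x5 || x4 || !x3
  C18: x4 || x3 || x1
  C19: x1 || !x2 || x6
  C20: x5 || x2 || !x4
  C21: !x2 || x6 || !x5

2

There are 2^6 = 64 truth assignments over (x1, x2, x3, x4, x5, x6).
Split on x3. With x3 = true, the clauses containing x3 are satisfied and !x3 drops from the rest; 0 of the 2^5 = 32 assignments to the other variables satisfy what remains.
With x3 = false, by the same count on the reduced clause set, 2 assignments work.
Total: 0 + 2 = 2.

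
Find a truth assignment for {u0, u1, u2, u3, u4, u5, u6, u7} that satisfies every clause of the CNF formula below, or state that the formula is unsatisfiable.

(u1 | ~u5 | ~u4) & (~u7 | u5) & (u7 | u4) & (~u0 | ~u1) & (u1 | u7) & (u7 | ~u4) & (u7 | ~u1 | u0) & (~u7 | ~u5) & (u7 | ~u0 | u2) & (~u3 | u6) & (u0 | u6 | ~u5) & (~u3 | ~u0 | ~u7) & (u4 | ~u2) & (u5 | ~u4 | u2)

UNSATISFIABLE

Try u7 = 0.
The clause (u4) is unit, so u4 = 1.
That conflicts with the unit clause (~u4).
That branch fails; take u7 = 1 instead.
The clause (u5) is unit, so u5 = 1.
That conflicts with the unit clause (~u5).
Both values of u7 lead to a conflict.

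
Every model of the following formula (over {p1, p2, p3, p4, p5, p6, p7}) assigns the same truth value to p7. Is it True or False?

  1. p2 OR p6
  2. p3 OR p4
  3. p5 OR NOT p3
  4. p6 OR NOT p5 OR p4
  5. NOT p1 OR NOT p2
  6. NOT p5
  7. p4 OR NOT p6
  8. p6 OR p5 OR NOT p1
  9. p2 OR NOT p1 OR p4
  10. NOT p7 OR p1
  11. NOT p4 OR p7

True

Suppose p7 = false.
(NOT p5) alone gives p5 = false.
(NOT p3) alone gives p3 = false.
(p4) alone gives p4 = true.
Now (NOT p4) is unsatisfied and unit — conflict.
So every satisfying assignment has p7 = True.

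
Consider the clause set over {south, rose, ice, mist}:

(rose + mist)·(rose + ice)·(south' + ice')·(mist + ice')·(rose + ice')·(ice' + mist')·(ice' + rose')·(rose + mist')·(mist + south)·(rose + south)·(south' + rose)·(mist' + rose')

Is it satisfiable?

Yes, satisfiable

Case rose = 1:
From the singleton clause (ice'), ice = 0.
From the singleton clause (mist'), mist = 0.
From the singleton clause (south), south = 1.
Every clause now holds.
A satisfying assignment: south=1; rose=1; ice=0; mist=0.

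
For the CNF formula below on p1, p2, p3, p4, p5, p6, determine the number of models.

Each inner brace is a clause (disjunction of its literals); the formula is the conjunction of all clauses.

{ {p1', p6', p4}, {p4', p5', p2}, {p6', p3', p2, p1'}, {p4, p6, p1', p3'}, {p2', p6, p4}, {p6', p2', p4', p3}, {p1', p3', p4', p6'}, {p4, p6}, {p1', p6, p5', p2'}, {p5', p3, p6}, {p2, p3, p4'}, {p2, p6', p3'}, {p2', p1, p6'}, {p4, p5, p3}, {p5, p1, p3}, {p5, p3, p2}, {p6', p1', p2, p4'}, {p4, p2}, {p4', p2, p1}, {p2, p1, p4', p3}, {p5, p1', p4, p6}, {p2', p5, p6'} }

There are 2^6 = 64 truth assignments over (p1, p2, p3, p4, p5, p6).
Split on p4. With p4 = 1, the clauses containing p4 are satisfied and p4' drops from the rest; 5 of the 2^5 = 32 assignments to the other variables satisfy what remains.
With p4 = 0, by the same count on the reduced clause set, 0 assignments work.
Total: 5 + 0 = 5.

5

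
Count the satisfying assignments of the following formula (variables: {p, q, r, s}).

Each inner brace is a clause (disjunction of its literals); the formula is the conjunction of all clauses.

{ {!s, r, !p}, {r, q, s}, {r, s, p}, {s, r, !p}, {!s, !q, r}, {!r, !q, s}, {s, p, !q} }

There are 2^4 = 16 truth assignments over (p, q, r, s).
Check each against the 7 clauses (columns in the order p, q, r, s):
  F F F F  ✗ fails (r || q || s)
  F F F T  ✓ satisfies all
  F F T F  ✓ satisfies all
  F F T T  ✓ satisfies all
  F T F F  ✗ fails (r || s || p)
  F T F T  ✗ fails (!s || !q || r)
  F T T F  ✗ fails (!r || !q || s)
  F T T T  ✓ satisfies all
  T F F F  ✗ fails (r || q || s)
  T F F T  ✗ fails (!s || r || !p)
  T F T F  ✓ satisfies all
  T F T T  ✓ satisfies all
  T T F F  ✗ fails (s || r || !p)
  T T F T  ✗ fails (!s || r || !p)
  T T T F  ✗ fails (!r || !q || s)
  T T T T  ✓ satisfies all
7 of the 16 rows are models.

7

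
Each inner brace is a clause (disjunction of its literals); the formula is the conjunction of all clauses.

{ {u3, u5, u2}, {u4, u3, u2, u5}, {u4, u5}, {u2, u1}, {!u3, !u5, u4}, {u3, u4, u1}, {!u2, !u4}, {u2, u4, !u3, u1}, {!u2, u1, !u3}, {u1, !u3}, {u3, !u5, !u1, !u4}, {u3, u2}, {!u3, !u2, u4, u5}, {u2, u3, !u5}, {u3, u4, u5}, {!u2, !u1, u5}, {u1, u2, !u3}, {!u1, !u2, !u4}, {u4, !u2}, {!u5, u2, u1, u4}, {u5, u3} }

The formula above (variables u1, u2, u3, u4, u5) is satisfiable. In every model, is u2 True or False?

Suppose u2 = true.
From the singleton clause (!u4), u4 = false.
That conflicts with the unit clause (u4).
So every satisfying assignment has u2 = False.

False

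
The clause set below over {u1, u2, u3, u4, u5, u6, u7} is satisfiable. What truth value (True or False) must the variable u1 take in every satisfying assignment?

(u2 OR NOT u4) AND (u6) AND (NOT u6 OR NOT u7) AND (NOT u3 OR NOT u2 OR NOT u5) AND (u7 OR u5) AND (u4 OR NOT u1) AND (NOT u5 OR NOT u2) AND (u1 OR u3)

False

Suppose u1 = true.
Unit clause (u6) forces u6 = true.
Unit clause (NOT u7) forces u7 = false.
Unit clause (u5) forces u5 = true.
Unit clause (u4) forces u4 = true.
Unit clause (u2) forces u2 = true.
That conflicts with the unit clause (NOT u2).
So every satisfying assignment has u1 = False.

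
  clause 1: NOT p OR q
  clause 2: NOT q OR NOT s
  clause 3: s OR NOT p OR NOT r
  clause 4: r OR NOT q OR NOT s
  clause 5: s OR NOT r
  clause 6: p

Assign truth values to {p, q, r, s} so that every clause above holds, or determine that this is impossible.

Unit clause (p) forces p = true.
Unit clause (q) forces q = true.
Unit clause (NOT s) forces s = false.
Unit clause (NOT r) forces r = false.
Every clause now holds.

p: true,  q: true,  r: false,  s: false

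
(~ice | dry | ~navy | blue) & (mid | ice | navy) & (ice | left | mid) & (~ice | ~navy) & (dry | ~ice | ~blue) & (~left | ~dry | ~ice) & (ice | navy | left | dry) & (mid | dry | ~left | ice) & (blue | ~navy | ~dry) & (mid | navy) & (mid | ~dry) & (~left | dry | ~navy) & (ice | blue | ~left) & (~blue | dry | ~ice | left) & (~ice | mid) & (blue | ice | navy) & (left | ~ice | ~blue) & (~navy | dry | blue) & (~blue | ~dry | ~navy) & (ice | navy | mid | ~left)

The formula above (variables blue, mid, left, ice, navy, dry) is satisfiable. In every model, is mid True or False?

True

Suppose mid = 0.
(navy) alone gives navy = 1.
(~ice) alone gives ice = 0.
(left) alone gives left = 1.
(dry) alone gives dry = 1.
But (~dry) is also a unit clause — contradiction.
So every satisfying assignment has mid = True.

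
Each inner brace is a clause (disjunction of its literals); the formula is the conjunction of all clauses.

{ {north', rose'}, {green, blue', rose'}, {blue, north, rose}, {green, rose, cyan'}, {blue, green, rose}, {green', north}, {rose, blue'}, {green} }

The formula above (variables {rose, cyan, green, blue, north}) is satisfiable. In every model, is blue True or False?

False

Suppose blue = 1.
(rose) alone gives rose = 1.
(north') alone gives north = 0.
(green) alone gives green = 1.
That conflicts with the unit clause (green').
So every satisfying assignment has blue = False.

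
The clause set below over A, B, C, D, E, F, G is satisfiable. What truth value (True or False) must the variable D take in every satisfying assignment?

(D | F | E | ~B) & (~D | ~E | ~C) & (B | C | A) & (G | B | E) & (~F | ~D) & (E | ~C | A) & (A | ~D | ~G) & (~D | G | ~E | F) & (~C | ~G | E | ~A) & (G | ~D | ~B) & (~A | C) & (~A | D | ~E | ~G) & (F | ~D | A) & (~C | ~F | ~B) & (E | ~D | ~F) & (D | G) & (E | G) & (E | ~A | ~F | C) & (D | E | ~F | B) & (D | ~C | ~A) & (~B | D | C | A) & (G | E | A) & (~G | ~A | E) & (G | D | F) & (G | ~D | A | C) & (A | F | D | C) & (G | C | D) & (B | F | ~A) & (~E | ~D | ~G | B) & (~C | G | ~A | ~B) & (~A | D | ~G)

False

Suppose D = 1.
From the singleton clause (~F), F = 0.
From the singleton clause (A), A = 1.
From the singleton clause (C), C = 1.
From the singleton clause (~E), E = 0.
From the singleton clause (~G), G = 0.
But (G) is also a unit clause — contradiction.
So every satisfying assignment has D = False.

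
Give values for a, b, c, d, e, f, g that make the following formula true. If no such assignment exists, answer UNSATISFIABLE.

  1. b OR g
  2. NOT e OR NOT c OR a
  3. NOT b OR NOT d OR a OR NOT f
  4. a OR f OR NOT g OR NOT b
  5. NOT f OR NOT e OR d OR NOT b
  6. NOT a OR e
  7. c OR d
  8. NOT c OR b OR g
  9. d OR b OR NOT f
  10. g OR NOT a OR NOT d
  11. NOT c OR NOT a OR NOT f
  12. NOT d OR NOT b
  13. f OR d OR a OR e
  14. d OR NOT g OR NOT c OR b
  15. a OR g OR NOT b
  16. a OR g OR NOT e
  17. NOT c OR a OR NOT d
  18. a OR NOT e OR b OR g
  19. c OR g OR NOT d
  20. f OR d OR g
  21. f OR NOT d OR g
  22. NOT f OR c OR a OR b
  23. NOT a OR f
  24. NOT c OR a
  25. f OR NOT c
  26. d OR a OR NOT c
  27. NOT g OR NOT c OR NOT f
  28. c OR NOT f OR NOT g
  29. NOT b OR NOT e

a=false, b=false, c=false, d=true, e=false, f=false, g=true

Try b = false.
The clause (g) is unit, so g = true.
Try a = false.
The clause (NOT c) is unit, so c = false.
The clause (d) is unit, so d = true.
The clause (NOT f) is unit, so f = false.
No clause remains; e is free.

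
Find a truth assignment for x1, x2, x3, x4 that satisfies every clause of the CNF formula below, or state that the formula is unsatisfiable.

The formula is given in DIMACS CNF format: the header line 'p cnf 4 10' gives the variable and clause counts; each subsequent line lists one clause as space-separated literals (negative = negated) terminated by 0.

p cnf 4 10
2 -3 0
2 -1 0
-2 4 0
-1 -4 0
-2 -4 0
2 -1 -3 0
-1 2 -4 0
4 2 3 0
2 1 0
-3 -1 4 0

Branch on x2: set x2 = True.
Unit clause (x4) forces x4 = True.
That conflicts with the unit clause (¬x4).
Backtrack on x2: now try x2 = False.
Unit clause (¬x3) forces x3 = False.
Unit clause (¬x1) forces x1 = False.
That conflicts with the unit clause (x1).
Both values of x2 lead to a conflict.

UNSATISFIABLE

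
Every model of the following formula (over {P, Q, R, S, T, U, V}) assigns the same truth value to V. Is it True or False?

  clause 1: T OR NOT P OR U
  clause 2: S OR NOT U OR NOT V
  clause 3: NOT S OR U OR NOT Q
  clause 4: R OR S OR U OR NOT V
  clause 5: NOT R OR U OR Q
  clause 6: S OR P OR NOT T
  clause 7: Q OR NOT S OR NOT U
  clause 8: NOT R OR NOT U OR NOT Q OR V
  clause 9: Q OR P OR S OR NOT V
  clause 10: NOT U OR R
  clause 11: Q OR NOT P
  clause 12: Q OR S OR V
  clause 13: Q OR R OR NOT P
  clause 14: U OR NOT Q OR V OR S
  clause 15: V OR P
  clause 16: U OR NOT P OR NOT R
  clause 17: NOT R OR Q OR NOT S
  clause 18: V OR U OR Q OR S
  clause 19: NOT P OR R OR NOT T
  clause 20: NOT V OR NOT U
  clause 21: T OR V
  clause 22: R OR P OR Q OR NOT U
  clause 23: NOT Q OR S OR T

Suppose V = false.
The clause (P) is unit, so P = true.
The clause (Q) is unit, so Q = true.
The clause (T) is unit, so T = true.
The clause (R) is unit, so R = true.
The clause (NOT U) is unit, so U = false.
That conflicts with the unit clause (U).
So every satisfying assignment has V = True.

True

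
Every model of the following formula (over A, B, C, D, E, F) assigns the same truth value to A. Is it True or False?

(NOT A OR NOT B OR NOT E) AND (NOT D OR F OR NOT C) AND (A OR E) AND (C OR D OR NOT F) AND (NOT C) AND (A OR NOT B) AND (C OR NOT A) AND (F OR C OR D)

False

Suppose A = true.
The clause (NOT C) is unit, so C = false.
Now (C) is unsatisfied and unit — conflict.
So every satisfying assignment has A = False.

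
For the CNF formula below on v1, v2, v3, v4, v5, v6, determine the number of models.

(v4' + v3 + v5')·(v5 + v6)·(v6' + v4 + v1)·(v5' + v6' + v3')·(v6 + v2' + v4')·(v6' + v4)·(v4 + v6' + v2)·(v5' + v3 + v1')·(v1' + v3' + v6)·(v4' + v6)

There are 2^6 = 64 truth assignments over (v1, v2, v3, v4, v5, v6).
Split on v6. With v6 = 1, the clauses containing v6 are satisfied and v6' drops from the rest; 8 of the 2^5 = 32 assignments to the other variables satisfy what remains.
With v6 = 0, by the same count on the reduced clause set, 4 assignments work.
Total: 8 + 4 = 12.

12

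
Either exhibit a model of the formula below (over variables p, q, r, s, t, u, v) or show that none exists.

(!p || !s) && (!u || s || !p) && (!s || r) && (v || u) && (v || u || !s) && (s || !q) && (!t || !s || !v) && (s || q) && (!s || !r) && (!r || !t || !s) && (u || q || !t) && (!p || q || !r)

UNSATISFIABLE

Suppose p = false.
Suppose s = false.
From the singleton clause (!q), q = false.
That conflicts with the unit clause (q).
Undo s and try s = true.
From the singleton clause (r), r = true.
That conflicts with the unit clause (!r).
Neither s = true nor s = false works.
Undo p and try p = true.
From the singleton clause (!s), s = false.
From the singleton clause (!u), u = false.
From the singleton clause (v), v = true.
From the singleton clause (!q), q = false.
That conflicts with the unit clause (q).
Neither p = true nor p = false works.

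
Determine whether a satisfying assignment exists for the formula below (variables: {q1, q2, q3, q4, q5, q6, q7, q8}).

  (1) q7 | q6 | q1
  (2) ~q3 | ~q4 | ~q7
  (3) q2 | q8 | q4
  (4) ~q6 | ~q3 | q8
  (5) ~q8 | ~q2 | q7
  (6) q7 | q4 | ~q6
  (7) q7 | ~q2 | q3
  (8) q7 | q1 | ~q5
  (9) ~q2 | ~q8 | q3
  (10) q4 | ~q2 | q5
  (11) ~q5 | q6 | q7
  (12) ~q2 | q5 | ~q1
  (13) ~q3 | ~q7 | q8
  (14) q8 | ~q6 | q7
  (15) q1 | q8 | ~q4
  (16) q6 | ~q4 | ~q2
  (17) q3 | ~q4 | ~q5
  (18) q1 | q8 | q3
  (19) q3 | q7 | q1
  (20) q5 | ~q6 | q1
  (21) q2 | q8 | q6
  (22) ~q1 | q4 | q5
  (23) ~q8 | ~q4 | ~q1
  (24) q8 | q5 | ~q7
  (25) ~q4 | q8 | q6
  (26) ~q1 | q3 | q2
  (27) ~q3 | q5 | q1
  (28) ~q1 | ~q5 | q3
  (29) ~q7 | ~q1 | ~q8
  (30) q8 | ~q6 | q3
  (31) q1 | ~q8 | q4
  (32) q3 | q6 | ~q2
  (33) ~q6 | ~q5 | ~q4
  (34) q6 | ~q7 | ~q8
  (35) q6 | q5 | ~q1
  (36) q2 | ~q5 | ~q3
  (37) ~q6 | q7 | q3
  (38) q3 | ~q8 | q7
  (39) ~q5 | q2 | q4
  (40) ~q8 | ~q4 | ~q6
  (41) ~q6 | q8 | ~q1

No

Try q7 = 1.
Try q3 = 0.
Try q2 = 0.
The clause (~q1) is unit, so q1 = 0.
The clause (q8) is unit, so q8 = 1.
The clause (q4) is unit, so q4 = 1.
The clause (~q5) is unit, so q5 = 0.
The clause (~q6) is unit, so q6 = 0.
That conflicts with the unit clause (q6).
Undo q2 and try q2 = 1.
The clause (~q8) is unit, so q8 = 0.
The clause (q1) is unit, so q1 = 1.
The clause (q5) is unit, so q5 = 1.
That conflicts with the unit clause (~q5).
Either choice for q2 ends in contradiction.
Undo q3 and try q3 = 1.
The clause (~q4) is unit, so q4 = 0.
The clause (q8) is unit, so q8 = 1.
The clause (~q1) is unit, so q1 = 0.
That conflicts with the unit clause (q1).
Either choice for q3 ends in contradiction.
Undo q7 and try q7 = 0.
Try q6 = 1.
The clause (q4) is unit, so q4 = 1.
The clause (q8) is unit, so q8 = 1.
That conflicts with the unit clause (~q8).
Undo q6 and try q6 = 0.
The clause (q1) is unit, so q1 = 1.
The clause (~q5) is unit, so q5 = 0.
That conflicts with the unit clause (q5).
Either choice for q6 ends in contradiction.
Either choice for q7 ends in contradiction.
No assignment satisfies every clause.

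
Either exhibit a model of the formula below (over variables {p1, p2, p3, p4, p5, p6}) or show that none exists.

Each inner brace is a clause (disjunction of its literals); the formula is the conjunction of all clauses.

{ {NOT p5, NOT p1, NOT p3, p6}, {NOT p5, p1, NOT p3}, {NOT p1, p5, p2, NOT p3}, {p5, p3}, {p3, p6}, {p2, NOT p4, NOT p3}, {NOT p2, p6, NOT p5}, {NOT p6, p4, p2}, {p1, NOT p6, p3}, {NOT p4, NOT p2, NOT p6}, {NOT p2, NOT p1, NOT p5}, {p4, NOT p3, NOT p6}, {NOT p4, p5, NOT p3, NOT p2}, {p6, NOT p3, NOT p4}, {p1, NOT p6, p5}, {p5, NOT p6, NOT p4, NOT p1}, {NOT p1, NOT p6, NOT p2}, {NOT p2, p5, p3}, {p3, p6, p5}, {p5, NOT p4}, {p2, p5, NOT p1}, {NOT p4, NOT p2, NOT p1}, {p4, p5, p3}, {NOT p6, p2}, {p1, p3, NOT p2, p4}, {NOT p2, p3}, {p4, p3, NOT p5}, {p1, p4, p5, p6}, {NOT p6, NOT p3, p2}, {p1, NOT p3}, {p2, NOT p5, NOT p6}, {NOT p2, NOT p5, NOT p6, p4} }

p1: true; p2: true; p3: true; p4: false; p5: false; p6: false

Try p5 = false.
The clause (p3) is unit, so p3 = true.
The clause (NOT p4) is unit, so p4 = false.
The clause (NOT p6) is unit, so p6 = false.
The clause (p1) is unit, so p1 = true.
The clause (p2) is unit, so p2 = true.
All clauses are satisfied.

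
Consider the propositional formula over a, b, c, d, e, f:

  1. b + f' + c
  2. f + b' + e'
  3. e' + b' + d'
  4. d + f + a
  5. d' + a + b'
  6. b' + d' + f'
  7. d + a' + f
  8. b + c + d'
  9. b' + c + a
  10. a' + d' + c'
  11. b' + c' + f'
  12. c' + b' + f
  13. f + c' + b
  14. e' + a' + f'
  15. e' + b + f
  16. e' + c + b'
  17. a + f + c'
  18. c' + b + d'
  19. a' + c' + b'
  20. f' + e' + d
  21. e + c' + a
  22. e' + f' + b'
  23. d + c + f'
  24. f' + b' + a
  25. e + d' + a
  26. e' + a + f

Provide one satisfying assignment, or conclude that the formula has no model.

Branch on b: set b = 1.
Branch on f: set f = 0.
(e') alone gives e = 0.
(c') alone gives c = 0.
(a) alone gives a = 1.
(d) alone gives d = 1.
All clauses are satisfied.

a ↦ 1,  b ↦ 1,  c ↦ 0,  d ↦ 1,  e ↦ 0,  f ↦ 0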